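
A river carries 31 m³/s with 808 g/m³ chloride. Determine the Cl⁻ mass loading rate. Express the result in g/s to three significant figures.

Mass flux = Q·C = 31 m³/s × 808 g/m³ = 2.505e+04 g/s.

25000 g/s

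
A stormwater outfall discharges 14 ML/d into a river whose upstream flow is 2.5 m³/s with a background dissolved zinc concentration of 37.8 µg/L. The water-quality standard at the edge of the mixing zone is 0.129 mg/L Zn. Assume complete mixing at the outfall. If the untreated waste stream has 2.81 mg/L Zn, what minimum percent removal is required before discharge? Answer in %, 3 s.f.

45.3 %

14 ML/d = 0.162 m³/s.
37.8 µg/L = 0.0378 mg/L.
Mass balance: 0.129·2.662 = 0.162·Cₑ + 2.5·0.0378.
Cₑ = (0.3434 − 0.0945) / 0.162 = 1.536 mg/L.
Required removal = 1 − 1.536/2.81 = 45.34 %.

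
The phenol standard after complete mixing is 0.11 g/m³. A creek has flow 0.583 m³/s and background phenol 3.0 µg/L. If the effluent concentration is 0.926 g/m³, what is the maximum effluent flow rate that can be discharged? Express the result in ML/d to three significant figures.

3.0 µg/L = 0.003 mg/L.
Mass balance at complete mixing: C_std·(Q_w + Q_r) = Q_w·C_e + Q_r·C_b.
Rearranging, Q_w = Q_r·(C_std − C_b)/(C_e − C_std) = 0.583·(0.11 − 0.003) / (0.926 − 0.11) = 0.07645 m³/s.
= 6.605 ML/d.

6.61 ML/d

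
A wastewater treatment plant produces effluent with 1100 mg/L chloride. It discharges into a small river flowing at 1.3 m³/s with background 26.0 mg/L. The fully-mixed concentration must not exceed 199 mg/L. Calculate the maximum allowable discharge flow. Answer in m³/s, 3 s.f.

Mass balance at complete mixing: C_std·(Q_w + Q_r) = Q_w·C_e + Q_r·C_b.
Rearranging, Q_w = Q_r·(C_std − C_b)/(C_e − C_std) = 1.3·(199 − 26) / (1100 − 199) = 0.2496 m³/s.

0.250 m³/s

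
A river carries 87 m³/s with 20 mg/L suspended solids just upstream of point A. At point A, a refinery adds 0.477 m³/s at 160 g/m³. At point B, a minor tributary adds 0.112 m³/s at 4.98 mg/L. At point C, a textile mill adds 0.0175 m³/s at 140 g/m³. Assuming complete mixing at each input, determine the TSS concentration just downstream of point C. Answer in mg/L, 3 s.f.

After input A: C = (87·20 + 0.477·160) / 87.48 = 20.76 mg/L.
After input B: C = (87.48·20.76 + 0.112·4.98) / 87.59 = 20.74 mg/L.
After input C: C = (87.59·20.74 + 0.0175·140) / 87.61 = 20.77 mg/L.

20.8 mg/L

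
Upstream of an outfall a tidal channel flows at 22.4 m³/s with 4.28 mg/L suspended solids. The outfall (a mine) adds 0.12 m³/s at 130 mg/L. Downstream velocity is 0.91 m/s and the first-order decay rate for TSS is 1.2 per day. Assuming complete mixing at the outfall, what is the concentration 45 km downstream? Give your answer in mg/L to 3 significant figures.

After complete mixing, C₀ = (0.12·130 + 22.4·4.28) / 22.52 = 4.95 mg/L.
Travel time t = 4.5e+04 m / 0.91 m/s = 4.945e+04 s = 0.5723 d.
C = 4.95·exp(−1.2·0.5723) = 4.95·0.5032 = 2.491 mg/L.

2.49 mg/L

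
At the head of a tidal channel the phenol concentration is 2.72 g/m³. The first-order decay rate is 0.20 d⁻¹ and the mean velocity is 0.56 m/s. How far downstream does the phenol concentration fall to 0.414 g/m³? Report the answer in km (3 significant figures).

From C = C₀·e^(−kt), t = ln(C₀/C)/k = ln(2.72/0.414)/0.20 = 1.883/0.20 = 9.413 d.
Distance = v·t = 0.56 m/s × 8.132e+05 s = 4.554e+05 m = 455.4 km.

455 km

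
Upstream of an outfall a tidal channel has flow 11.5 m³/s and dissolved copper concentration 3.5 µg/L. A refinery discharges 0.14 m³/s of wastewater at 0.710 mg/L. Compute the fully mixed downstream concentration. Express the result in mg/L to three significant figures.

0.0120 mg/L

3.5 µg/L = 0.0035 mg/L.
Conservation of mass across the mixing zone: C = (0.14·0.71 + 11.5·0.0035) / (0.14 + 11.5) = 0.1396/11.64 = 0.012 mg/L.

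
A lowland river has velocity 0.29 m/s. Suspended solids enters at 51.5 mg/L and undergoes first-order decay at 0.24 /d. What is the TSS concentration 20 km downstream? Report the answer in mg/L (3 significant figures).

42.5 mg/L

Travel time t = 20 km / 0.29 m/s = 2e+04/0.29 = 6.897e+04 s = 0.7982 d.
First-order decay: C = 51.5·exp(−0.24·0.7982) = 51.5·0.8257 = 42.52 mg/L.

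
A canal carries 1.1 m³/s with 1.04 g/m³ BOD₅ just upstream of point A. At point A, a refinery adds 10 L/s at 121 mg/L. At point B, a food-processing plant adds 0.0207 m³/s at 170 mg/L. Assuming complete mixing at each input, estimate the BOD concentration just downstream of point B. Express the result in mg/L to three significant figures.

10 L/s = 0.01 m³/s.
After input A: C = (1.1·1.04 + 0.01·121) / 1.11 = 2.121 mg/L.
After input B: C = (1.11·2.121 + 0.0207·170) / 1.131 = 5.194 mg/L.

5.19 mg/L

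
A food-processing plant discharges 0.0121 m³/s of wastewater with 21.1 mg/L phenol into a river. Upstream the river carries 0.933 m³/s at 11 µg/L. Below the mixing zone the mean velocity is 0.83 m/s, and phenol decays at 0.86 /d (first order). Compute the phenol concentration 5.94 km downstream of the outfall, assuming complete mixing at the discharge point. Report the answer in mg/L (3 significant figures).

0.262 mg/L

11 µg/L = 0.011 mg/L.
After complete mixing, C₀ = (0.0121·21.1 + 0.933·0.011) / 0.9451 = 0.281 mg/L.
Travel time t = 5940 m / 0.83 m/s = 7157 s = 0.08283 d.
C = 0.281·exp(−0.86·0.08283) = 0.281·0.9312 = 0.2617 mg/L.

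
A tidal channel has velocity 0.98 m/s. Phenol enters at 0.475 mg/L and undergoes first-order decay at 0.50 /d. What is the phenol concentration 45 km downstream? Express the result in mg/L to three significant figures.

Travel time t = 45 km / 0.98 m/s = 4.5e+04/0.98 = 4.592e+04 s = 0.5315 d.
First-order decay: C = 0.475·exp(−0.50·0.5315) = 0.475·0.7666 = 0.3642 mg/L.

0.364 mg/L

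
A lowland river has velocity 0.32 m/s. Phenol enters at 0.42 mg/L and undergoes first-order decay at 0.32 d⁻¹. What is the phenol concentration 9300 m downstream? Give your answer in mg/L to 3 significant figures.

0.377 mg/L

Travel time t = 9300 m / 0.32 m/s = 9300/0.32 = 2.906e+04 s = 0.3364 d.
First-order decay: C = 0.42·exp(−0.32·0.3364) = 0.42·0.898 = 0.3771 mg/L.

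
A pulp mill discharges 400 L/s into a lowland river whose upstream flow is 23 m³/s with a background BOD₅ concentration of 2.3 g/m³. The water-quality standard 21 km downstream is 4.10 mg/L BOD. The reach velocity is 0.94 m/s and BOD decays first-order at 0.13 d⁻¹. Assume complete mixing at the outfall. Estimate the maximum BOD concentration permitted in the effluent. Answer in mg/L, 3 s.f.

116 mg/L

400 L/s = 0.4 m³/s.
Travel time to the compliance point: t = 2.1e+04/0.94 = 2.234e+04 s = 0.2586 d; decay factor exp(−0.13·0.2586) = 0.9669.
So the concentration just after mixing may be at most 4.1/0.9669 = 4.24 mg/L.
Mass balance: 4.24·23.4 = 0.4·Cₑ + 23·2.3.
Cₑ = (99.22 − 52.9) / 0.4 = 115.8 mg/L.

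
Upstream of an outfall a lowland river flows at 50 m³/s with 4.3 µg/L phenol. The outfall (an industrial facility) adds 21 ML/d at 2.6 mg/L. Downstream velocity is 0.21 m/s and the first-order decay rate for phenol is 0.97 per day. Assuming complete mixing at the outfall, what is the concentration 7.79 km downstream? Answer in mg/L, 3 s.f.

21 ML/d = 0.2431 m³/s.
4.3 µg/L = 0.0043 mg/L.
After complete mixing, C₀ = (0.2431·2.6 + 50·0.0043) / 50.24 = 0.01686 mg/L.
Travel time t = 7790 m / 0.21 m/s = 3.71e+04 s = 0.4293 d.
C = 0.01686·exp(−0.97·0.4293) = 0.01686·0.6594 = 0.01112 mg/L.

0.0111 mg/L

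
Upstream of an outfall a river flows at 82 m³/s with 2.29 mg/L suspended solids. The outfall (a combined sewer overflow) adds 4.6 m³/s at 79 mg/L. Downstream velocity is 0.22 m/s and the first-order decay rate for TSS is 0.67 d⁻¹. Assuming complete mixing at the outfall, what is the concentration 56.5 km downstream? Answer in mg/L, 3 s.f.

0.869 mg/L

After complete mixing, C₀ = (4.6·79 + 82·2.29) / 86.6 = 6.365 mg/L.
Travel time t = 5.65e+04 m / 0.22 m/s = 2.568e+05 s = 2.972 d.
C = 6.365·exp(−0.67·2.972) = 6.365·0.1365 = 0.8687 mg/L.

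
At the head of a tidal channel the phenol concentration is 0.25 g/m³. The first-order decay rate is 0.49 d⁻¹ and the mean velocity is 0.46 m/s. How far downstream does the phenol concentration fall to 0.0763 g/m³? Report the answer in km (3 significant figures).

96.3 km

From C = C₀·e^(−kt), t = ln(C₀/C)/k = ln(0.25/0.0763)/0.49 = 1.187/0.49 = 2.422 d.
Distance = v·t = 0.46 m/s × 2.093e+05 s = 9.626e+04 m = 96.26 km.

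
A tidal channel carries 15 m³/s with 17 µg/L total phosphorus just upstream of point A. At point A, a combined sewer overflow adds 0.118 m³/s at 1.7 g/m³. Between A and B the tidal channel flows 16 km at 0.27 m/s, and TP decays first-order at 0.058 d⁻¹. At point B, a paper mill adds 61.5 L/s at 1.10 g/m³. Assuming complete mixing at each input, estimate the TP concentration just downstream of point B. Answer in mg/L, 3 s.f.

17 µg/L = 0.017 mg/L.
After input A: C = (15·0.017 + 0.118·1.7) / 15.12 = 0.03014 mg/L.
Over the 16 km reach to input B (t = 5.926e+04 s = 0.6859 d), decay gives C = 0.03014·exp(−0.058·0.6859) = 0.02896 mg/L.
61.5 L/s = 0.0615 m³/s.
After input B: C = (15.12·0.02896 + 0.0615·1.1) / 15.18 = 0.0333 mg/L.

0.0333 mg/L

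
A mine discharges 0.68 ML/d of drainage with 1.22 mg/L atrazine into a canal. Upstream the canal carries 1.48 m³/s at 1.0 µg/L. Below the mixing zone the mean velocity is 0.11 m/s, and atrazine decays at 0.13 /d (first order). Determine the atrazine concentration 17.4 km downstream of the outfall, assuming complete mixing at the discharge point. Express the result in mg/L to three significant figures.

0.00587 mg/L

0.68 ML/d = 0.00787 m³/s.
1.0 µg/L = 0.001 mg/L.
After complete mixing, C₀ = (0.00787·1.22 + 1.48·0.001) / 1.488 = 0.007448 mg/L.
Travel time t = 1.74e+04 m / 0.11 m/s = 1.582e+05 s = 1.831 d.
C = 0.007448·exp(−0.13·1.831) = 0.007448·0.7882 = 0.005871 mg/L.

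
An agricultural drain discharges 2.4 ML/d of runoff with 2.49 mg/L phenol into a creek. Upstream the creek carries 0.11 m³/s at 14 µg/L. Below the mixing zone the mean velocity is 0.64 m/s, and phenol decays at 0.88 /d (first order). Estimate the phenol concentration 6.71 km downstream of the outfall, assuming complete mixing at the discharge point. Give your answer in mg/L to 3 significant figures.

2.4 ML/d = 0.02778 m³/s.
14 µg/L = 0.014 mg/L.
After complete mixing, C₀ = (0.02778·2.49 + 0.11·0.014) / 0.1378 = 0.5132 mg/L.
Travel time t = 6710 m / 0.64 m/s = 1.048e+04 s = 0.1213 d.
C = 0.5132·exp(−0.88·0.1213) = 0.5132·0.8987 = 0.4612 mg/L.

0.461 mg/L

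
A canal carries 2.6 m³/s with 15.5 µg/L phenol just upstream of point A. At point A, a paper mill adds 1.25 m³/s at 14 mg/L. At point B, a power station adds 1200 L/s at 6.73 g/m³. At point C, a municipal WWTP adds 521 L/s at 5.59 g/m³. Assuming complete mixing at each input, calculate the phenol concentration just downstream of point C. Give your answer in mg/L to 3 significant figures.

15.5 µg/L = 0.0155 mg/L.
After input A: C = (2.6·0.0155 + 1.25·14) / 3.85 = 4.556 mg/L.
1200 L/s = 1.2 m³/s.
After input B: C = (3.85·4.556 + 1.2·6.73) / 5.05 = 5.073 mg/L.
521 L/s = 0.521 m³/s.
After input C: C = (5.05·5.073 + 0.521·5.59) / 5.571 = 5.121 mg/L.

5.12 mg/L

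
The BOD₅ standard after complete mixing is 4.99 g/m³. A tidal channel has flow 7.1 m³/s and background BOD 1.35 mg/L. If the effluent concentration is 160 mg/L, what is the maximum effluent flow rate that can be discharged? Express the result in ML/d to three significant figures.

14.4 ML/d

Mass balance at complete mixing: C_std·(Q_w + Q_r) = Q_w·C_e + Q_r·C_b.
Rearranging, Q_w = Q_r·(C_std − C_b)/(C_e − C_std) = 7.1·(4.99 − 1.35) / (160 − 4.99) = 0.1667 m³/s.
= 14.41 ML/d.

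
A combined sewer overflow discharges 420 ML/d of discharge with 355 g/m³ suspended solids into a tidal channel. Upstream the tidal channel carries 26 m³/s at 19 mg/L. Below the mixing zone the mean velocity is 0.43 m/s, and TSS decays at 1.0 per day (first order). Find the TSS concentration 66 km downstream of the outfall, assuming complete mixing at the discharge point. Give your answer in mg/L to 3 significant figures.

420 ML/d = 4.861 m³/s.
After complete mixing, C₀ = (4.861·355 + 26·19) / 30.86 = 71.93 mg/L.
Travel time t = 6.6e+04 m / 0.43 m/s = 1.535e+05 s = 1.776 d.
C = 71.93·exp(−1.0·1.776) = 71.93·0.1692 = 12.17 mg/L.

12.2 mg/L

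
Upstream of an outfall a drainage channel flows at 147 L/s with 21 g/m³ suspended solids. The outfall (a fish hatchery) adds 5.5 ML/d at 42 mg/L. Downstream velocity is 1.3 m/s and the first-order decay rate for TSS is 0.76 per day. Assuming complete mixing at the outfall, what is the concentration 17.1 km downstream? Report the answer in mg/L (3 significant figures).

5.5 ML/d = 0.06366 m³/s.
147 L/s = 0.147 m³/s.
After complete mixing, C₀ = (0.06366·42 + 0.147·21) / 0.2107 = 27.35 mg/L.
Travel time t = 1.71e+04 m / 1.3 m/s = 1.315e+04 s = 0.1522 d.
C = 27.35·exp(−0.76·0.1522) = 27.35·0.8907 = 24.36 mg/L.

24.4 mg/L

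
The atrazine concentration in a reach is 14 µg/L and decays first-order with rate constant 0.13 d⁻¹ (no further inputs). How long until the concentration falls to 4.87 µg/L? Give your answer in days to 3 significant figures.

8.12 d

t = ln(C₀/C)/k = ln(14/4.87)/0.13 = 1.056/0.13 = 8.123 d.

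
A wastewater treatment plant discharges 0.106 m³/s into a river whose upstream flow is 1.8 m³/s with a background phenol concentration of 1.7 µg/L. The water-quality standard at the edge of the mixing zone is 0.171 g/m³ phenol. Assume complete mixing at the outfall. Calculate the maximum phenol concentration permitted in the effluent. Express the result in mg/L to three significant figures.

3.05 mg/L

1.7 µg/L = 0.0017 mg/L.
Mass balance: 0.171·1.906 = 0.106·Cₑ + 1.8·0.0017.
Cₑ = (0.3259 − 0.00306) / 0.106 = 3.046 mg/L.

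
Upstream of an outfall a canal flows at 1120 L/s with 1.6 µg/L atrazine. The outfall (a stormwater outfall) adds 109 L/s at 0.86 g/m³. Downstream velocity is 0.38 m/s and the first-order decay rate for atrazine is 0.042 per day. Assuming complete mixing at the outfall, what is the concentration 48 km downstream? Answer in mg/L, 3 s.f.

0.0731 mg/L

109 L/s = 0.109 m³/s.
1120 L/s = 1.12 m³/s.
1.6 µg/L = 0.0016 mg/L.
After complete mixing, C₀ = (0.109·0.86 + 1.12·0.0016) / 1.229 = 0.07773 mg/L.
Travel time t = 4.8e+04 m / 0.38 m/s = 1.263e+05 s = 1.462 d.
C = 0.07773·exp(−0.042·1.462) = 0.07773·0.9404 = 0.0731 mg/L.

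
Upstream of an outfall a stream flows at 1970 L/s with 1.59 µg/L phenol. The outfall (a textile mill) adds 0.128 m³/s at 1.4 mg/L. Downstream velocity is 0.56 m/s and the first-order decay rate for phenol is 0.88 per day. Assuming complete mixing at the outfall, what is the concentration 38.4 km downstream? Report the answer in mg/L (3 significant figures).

0.0432 mg/L

1970 L/s = 1.97 m³/s.
1.59 µg/L = 0.00159 mg/L.
After complete mixing, C₀ = (0.128·1.4 + 1.97·0.00159) / 2.098 = 0.08691 mg/L.
Travel time t = 3.84e+04 m / 0.56 m/s = 6.857e+04 s = 0.7937 d.
C = 0.08691·exp(−0.88·0.7937) = 0.08691·0.4974 = 0.04323 mg/L.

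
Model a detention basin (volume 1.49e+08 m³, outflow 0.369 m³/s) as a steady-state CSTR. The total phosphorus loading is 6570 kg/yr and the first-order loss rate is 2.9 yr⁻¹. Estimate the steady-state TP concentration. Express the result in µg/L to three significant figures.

14.8 µg/L

Outflow Q = 0.369 m³/s × 3.156e+07 s/yr = 1.164e+07 m³/yr.
Steady-state CSTR mass balance: W = Q·C + k·V·C, so C = W/(Q + kV).
Q + kV = 1.164e+07 + 2.9·1.49e+08 = 4.437e+08 m³/yr.
C = 6570/4.437e+08 = 1.481e-05 kg/m³ = 0.01481 mg/L = 14.81 µg/L.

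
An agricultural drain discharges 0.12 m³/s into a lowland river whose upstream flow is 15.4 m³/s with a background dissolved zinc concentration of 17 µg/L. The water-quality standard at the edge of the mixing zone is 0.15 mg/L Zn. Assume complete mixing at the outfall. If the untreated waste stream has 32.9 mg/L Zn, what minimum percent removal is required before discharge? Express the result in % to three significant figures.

47.7 %

17 µg/L = 0.017 mg/L.
Mass balance: 0.15·15.52 = 0.12·Cₑ + 15.4·0.017.
Cₑ = (2.328 − 0.2618) / 0.12 = 17.22 mg/L.
Required removal = 1 − 17.22/32.9 = 47.66 %.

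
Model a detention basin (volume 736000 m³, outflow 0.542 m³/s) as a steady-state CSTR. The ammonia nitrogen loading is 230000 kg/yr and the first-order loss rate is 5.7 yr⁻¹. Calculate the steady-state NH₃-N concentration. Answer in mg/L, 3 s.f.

Outflow Q = 0.542 m³/s × 3.156e+07 s/yr = 1.71e+07 m³/yr.
Steady-state CSTR mass balance: W = Q·C + k·V·C, so C = W/(Q + kV).
Q + kV = 1.71e+07 + 5.7·736000 = 2.13e+07 m³/yr.
C = 230000/2.13e+07 = 0.0108 kg/m³ = 10.8 mg/L.

10.8 mg/L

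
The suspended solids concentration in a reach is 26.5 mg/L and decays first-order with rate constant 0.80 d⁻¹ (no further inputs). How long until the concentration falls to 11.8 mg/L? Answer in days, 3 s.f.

1.01 d

t = ln(C₀/C)/k = ln(26.5/11.8)/0.80 = 0.809/0.80 = 1.011 d.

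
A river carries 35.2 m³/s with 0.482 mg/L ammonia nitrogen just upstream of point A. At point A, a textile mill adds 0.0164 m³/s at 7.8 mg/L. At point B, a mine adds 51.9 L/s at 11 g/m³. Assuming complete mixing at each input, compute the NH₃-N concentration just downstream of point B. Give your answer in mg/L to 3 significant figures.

0.501 mg/L

After input A: C = (35.2·0.482 + 0.0164·7.8) / 35.22 = 0.4854 mg/L.
51.9 L/s = 0.0519 m³/s.
After input B: C = (35.22·0.4854 + 0.0519·11) / 35.27 = 0.5009 mg/L.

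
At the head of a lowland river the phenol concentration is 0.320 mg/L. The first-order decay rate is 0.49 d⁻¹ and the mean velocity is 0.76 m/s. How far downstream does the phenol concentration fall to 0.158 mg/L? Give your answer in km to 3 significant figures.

From C = C₀·e^(−kt), t = ln(C₀/C)/k = ln(0.320/0.158)/0.49 = 0.7057/0.49 = 1.44 d.
Distance = v·t = 0.76 m/s × 1.244e+05 s = 9.457e+04 m = 94.57 km.

94.6 km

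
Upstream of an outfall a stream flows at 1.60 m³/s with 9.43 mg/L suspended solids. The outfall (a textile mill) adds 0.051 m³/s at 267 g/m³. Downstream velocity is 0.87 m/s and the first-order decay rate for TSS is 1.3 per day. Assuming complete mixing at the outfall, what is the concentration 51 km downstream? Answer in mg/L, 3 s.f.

After complete mixing, C₀ = (0.051·267 + 1.6·9.43) / 1.651 = 17.39 mg/L.
Travel time t = 5.1e+04 m / 0.87 m/s = 5.862e+04 s = 0.6785 d.
C = 17.39·exp(−1.3·0.6785) = 17.39·0.4139 = 7.197 mg/L.

7.20 mg/L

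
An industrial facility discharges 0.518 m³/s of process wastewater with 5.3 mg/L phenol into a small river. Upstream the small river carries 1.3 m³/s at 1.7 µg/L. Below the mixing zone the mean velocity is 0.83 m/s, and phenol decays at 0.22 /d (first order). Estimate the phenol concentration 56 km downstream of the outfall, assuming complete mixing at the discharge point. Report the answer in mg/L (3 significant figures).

1.27 mg/L

1.7 µg/L = 0.0017 mg/L.
After complete mixing, C₀ = (0.518·5.3 + 1.3·0.0017) / 1.818 = 1.511 mg/L.
Travel time t = 5.6e+04 m / 0.83 m/s = 6.747e+04 s = 0.7809 d.
C = 1.511·exp(−0.22·0.7809) = 1.511·0.8421 = 1.273 mg/L.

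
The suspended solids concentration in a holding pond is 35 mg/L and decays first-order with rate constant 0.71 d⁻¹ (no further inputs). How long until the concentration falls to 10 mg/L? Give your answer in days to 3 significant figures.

1.76 d

t = ln(C₀/C)/k = ln(35/10)/0.71 = 1.253/0.71 = 1.764 d.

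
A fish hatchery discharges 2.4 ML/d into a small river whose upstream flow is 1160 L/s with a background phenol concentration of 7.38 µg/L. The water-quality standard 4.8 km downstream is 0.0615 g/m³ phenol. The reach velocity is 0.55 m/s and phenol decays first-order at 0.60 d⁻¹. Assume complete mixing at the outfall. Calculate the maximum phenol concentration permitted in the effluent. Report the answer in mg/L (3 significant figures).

2.4 ML/d = 0.02778 m³/s.
1160 L/s = 1.16 m³/s.
7.38 µg/L = 0.00738 mg/L.
Travel time to the compliance point: t = 4800/0.55 = 8727 s = 0.101 d; decay factor exp(−0.60·0.101) = 0.9412.
So the concentration just after mixing may be at most 0.0615/0.9412 = 0.06534 mg/L.
Mass balance: 0.06534·1.188 = 0.02778·Cₑ + 1.16·0.00738.
Cₑ = (0.07761 − 0.008561) / 0.02778 = 2.486 mg/L.

2.49 mg/L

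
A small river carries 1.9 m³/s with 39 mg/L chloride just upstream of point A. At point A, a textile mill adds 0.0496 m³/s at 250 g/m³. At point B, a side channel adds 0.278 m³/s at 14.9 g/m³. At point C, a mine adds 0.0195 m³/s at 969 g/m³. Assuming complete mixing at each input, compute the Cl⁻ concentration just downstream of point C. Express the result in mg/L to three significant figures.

After input A: C = (1.9·39 + 0.0496·250) / 1.95 = 44.37 mg/L.
After input B: C = (1.95·44.37 + 0.278·14.9) / 2.228 = 40.69 mg/L.
After input C: C = (2.228·40.69 + 0.0195·969) / 2.247 = 48.75 mg/L.

48.7 mg/L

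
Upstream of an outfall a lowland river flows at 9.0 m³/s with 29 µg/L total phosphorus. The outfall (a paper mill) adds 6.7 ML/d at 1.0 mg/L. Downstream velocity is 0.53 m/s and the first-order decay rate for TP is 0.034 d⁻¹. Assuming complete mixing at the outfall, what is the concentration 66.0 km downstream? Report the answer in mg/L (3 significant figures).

6.7 ML/d = 0.07755 m³/s.
29 µg/L = 0.029 mg/L.
After complete mixing, C₀ = (0.07755·1 + 9·0.029) / 9.078 = 0.03729 mg/L.
Travel time t = 6.6e+04 m / 0.53 m/s = 1.245e+05 s = 1.441 d.
C = 0.03729·exp(−0.034·1.441) = 0.03729·0.9522 = 0.03551 mg/L.

0.0355 mg/L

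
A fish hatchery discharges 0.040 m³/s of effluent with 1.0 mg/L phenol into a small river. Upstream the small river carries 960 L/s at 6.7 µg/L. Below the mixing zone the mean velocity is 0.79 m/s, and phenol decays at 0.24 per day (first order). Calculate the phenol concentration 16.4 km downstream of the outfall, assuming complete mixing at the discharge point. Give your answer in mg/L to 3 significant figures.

0.0438 mg/L

960 L/s = 0.96 m³/s.
6.7 µg/L = 0.0067 mg/L.
After complete mixing, C₀ = (0.04·1 + 0.96·0.0067) / 1 = 0.04643 mg/L.
Travel time t = 1.64e+04 m / 0.79 m/s = 2.076e+04 s = 0.2403 d.
C = 0.04643·exp(−0.24·0.2403) = 0.04643·0.944 = 0.04383 mg/L.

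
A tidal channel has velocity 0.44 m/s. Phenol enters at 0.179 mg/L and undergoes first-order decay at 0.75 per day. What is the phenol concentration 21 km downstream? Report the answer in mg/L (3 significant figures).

0.118 mg/L

Travel time t = 21 km / 0.44 m/s = 2.1e+04/0.44 = 4.773e+04 s = 0.5524 d.
First-order decay: C = 0.179·exp(−0.75·0.5524) = 0.179·0.6608 = 0.1183 mg/L.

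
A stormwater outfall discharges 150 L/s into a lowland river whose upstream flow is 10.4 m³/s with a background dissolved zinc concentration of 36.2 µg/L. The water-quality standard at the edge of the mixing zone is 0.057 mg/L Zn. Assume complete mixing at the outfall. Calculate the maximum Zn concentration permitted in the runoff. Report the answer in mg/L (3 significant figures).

150 L/s = 0.15 m³/s.
36.2 µg/L = 0.0362 mg/L.
Mass balance: 0.057·10.55 = 0.15·Cₑ + 10.4·0.0362.
Cₑ = (0.6014 − 0.3765) / 0.15 = 1.499 mg/L.

1.50 mg/L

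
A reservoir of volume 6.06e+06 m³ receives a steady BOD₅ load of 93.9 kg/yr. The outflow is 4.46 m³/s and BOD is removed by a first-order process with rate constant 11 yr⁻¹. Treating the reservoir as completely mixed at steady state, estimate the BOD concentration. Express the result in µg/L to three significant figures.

Outflow Q = 4.46 m³/s × 3.156e+07 s/yr = 1.407e+08 m³/yr.
Steady-state CSTR mass balance: W = Q·C + k·V·C, so C = W/(Q + kV).
Q + kV = 1.407e+08 + 11·6.06e+06 = 2.074e+08 m³/yr.
C = 93.9/2.074e+08 = 4.527e-07 kg/m³ = 0.0004527 mg/L = 0.4527 µg/L.

0.453 µg/L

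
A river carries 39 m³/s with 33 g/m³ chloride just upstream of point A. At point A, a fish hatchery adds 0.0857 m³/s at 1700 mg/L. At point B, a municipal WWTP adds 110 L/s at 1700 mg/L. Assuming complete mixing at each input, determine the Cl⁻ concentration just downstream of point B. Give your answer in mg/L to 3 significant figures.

41.3 mg/L

After input A: C = (39·33 + 0.0857·1700) / 39.09 = 36.66 mg/L.
110 L/s = 0.11 m³/s.
After input B: C = (39.09·36.66 + 0.11·1700) / 39.2 = 41.32 mg/L.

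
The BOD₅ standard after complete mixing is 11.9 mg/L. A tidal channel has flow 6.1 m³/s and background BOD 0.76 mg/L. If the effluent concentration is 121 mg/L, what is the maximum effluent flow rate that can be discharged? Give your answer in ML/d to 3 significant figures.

53.8 ML/d

Mass balance at complete mixing: C_std·(Q_w + Q_r) = Q_w·C_e + Q_r·C_b.
Rearranging, Q_w = Q_r·(C_std − C_b)/(C_e − C_std) = 6.1·(11.9 − 0.76) / (121 − 11.9) = 0.6229 m³/s.
= 53.82 ML/d.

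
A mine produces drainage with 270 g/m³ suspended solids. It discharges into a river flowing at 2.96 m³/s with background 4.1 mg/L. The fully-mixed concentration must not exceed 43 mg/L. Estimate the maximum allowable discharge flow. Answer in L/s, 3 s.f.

507 L/s

Mass balance at complete mixing: C_std·(Q_w + Q_r) = Q_w·C_e + Q_r·C_b.
Rearranging, Q_w = Q_r·(C_std − C_b)/(C_e − C_std) = 2.96·(43 − 4.1) / (270 − 43) = 0.5072 m³/s.
= 507.2 L/s.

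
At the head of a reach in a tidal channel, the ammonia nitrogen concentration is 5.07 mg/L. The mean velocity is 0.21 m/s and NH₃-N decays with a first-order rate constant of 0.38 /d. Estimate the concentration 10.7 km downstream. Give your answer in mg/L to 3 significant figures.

Travel time t = 10.7 km / 0.21 m/s = 1.07e+04/0.21 = 5.095e+04 s = 0.5897 d.
First-order decay: C = 5.07·exp(−0.38·0.5897) = 5.07·0.7992 = 4.052 mg/L.

4.05 mg/L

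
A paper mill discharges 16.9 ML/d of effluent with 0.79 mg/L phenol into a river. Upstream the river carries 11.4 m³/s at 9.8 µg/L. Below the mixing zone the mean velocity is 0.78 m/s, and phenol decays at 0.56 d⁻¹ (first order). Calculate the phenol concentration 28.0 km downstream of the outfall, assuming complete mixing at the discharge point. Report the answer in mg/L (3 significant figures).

16.9 ML/d = 0.1956 m³/s.
9.8 µg/L = 0.0098 mg/L.
After complete mixing, C₀ = (0.1956·0.79 + 11.4·0.0098) / 11.6 = 0.02296 mg/L.
Travel time t = 2.8e+04 m / 0.78 m/s = 3.59e+04 s = 0.4155 d.
C = 0.02296·exp(−0.56·0.4155) = 0.02296·0.7924 = 0.01819 mg/L.

0.0182 mg/L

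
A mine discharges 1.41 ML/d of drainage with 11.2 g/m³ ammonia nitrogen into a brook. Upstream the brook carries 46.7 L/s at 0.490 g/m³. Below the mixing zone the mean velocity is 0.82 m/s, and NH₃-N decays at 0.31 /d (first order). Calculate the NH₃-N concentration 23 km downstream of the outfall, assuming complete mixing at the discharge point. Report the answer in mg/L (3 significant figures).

2.95 mg/L

1.41 ML/d = 0.01632 m³/s.
46.7 L/s = 0.0467 m³/s.
After complete mixing, C₀ = (0.01632·11.2 + 0.0467·0.49) / 0.06302 = 3.263 mg/L.
Travel time t = 2.3e+04 m / 0.82 m/s = 2.805e+04 s = 0.3246 d.
C = 3.263·exp(−0.31·0.3246) = 3.263·0.9043 = 2.951 mg/L.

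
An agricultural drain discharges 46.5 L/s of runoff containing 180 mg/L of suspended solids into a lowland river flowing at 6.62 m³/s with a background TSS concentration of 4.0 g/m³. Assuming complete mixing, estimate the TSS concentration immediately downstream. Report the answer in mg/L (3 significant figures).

46.5 L/s = 0.0465 m³/s.
Conservation of mass across the mixing zone: C = (0.0465·180 + 6.62·4) / (0.0465 + 6.62) = 34.85/6.667 = 5.228 mg/L.

5.23 mg/L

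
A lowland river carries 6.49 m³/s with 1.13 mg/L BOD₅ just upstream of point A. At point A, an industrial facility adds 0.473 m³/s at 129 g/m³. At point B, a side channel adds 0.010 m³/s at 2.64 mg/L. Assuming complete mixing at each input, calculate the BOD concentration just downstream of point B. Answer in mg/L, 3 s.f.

After input A: C = (6.49·1.13 + 0.473·129) / 6.963 = 9.816 mg/L.
After input B: C = (6.963·9.816 + 0.01·2.64) / 6.973 = 9.806 mg/L.

9.81 mg/L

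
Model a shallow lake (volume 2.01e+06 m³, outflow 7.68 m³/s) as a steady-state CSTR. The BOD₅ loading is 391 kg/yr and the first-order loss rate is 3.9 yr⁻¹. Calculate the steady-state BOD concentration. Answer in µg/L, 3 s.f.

Outflow Q = 7.68 m³/s × 3.156e+07 s/yr = 2.424e+08 m³/yr.
Steady-state CSTR mass balance: W = Q·C + k·V·C, so C = W/(Q + kV).
Q + kV = 2.424e+08 + 3.9·2.01e+06 = 2.502e+08 m³/yr.
C = 391/2.502e+08 = 1.563e-06 kg/m³ = 0.001563 mg/L = 1.563 µg/L.

1.56 µg/L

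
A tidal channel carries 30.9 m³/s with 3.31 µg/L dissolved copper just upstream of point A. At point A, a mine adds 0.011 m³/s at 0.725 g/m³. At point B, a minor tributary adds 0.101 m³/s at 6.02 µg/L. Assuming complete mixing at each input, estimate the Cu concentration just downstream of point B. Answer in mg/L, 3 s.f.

0.00357 mg/L

3.31 µg/L = 0.00331 mg/L.
After input A: C = (30.9·0.00331 + 0.011·0.725) / 30.91 = 0.003567 mg/L.
6.02 µg/L = 0.00602 mg/L.
After input B: C = (30.91·0.003567 + 0.101·0.00602) / 31.01 = 0.003575 mg/L.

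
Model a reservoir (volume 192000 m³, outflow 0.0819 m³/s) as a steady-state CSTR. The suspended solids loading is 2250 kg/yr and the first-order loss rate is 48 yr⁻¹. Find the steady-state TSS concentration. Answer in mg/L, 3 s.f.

0.191 mg/L

Outflow Q = 0.0819 m³/s × 3.156e+07 s/yr = 2.585e+06 m³/yr.
Steady-state CSTR mass balance: W = Q·C + k·V·C, so C = W/(Q + kV).
Q + kV = 2.585e+06 + 48·192000 = 1.18e+07 m³/yr.
C = 2250/1.18e+07 = 0.0001907 kg/m³ = 0.1907 mg/L.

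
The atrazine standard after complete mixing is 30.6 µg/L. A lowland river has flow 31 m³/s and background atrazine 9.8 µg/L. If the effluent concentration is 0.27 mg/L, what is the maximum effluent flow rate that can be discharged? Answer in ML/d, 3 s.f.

9.8 µg/L = 0.0098 mg/L.
30.6 µg/L = 0.0306 mg/L.
Mass balance at complete mixing: C_std·(Q_w + Q_r) = Q_w·C_e + Q_r·C_b.
Rearranging, Q_w = Q_r·(C_std − C_b)/(C_e − C_std) = 31·(0.0306 − 0.0098) / (0.27 − 0.0306) = 2.693 m³/s.
= 232.7 ML/d.

233 ML/d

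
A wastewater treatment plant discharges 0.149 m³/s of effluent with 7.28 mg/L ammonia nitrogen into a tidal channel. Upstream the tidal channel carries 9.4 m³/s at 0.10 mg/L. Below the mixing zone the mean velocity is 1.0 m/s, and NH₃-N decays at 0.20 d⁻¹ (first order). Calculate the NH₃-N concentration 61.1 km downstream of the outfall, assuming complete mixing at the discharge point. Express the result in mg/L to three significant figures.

0.184 mg/L

After complete mixing, C₀ = (0.149·7.28 + 9.4·0.1) / 9.549 = 0.212 mg/L.
Travel time t = 6.11e+04 m / 1.0 m/s = 6.11e+04 s = 0.7072 d.
C = 0.212·exp(−0.20·0.7072) = 0.212·0.8681 = 0.1841 mg/L.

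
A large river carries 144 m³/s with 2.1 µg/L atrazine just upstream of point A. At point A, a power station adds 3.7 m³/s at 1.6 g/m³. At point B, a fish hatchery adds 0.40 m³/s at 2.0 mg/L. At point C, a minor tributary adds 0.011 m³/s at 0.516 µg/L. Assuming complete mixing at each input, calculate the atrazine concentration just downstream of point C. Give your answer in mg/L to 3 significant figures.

0.0474 mg/L

2.1 µg/L = 0.0021 mg/L.
After input A: C = (144·0.0021 + 3.7·1.6) / 147.7 = 0.04213 mg/L.
After input B: C = (147.7·0.04213 + 0.4·2) / 148.1 = 0.04742 mg/L.
0.516 µg/L = 0.000516 mg/L.
After input C: C = (148.1·0.04742 + 0.011·0.000516) / 148.1 = 0.04741 mg/L.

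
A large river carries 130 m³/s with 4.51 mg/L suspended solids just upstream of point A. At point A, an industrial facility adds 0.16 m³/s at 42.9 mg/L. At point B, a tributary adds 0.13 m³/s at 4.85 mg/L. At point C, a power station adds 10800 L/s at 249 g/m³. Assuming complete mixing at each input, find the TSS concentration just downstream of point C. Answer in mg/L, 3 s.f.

23.3 mg/L

After input A: C = (130·4.51 + 0.16·42.9) / 130.2 = 4.557 mg/L.
After input B: C = (130.2·4.557 + 0.13·4.85) / 130.3 = 4.557 mg/L.
10800 L/s = 10.8 m³/s.
After input C: C = (130.3·4.557 + 10.8·249) / 141.1 = 23.27 mg/L.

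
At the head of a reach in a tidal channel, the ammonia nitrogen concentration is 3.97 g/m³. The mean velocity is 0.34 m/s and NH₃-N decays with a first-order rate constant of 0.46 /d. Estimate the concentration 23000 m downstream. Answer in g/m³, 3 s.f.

2.77 g/m³

Travel time t = 23000 m / 0.34 m/s = 2.3e+04/0.34 = 6.765e+04 s = 0.783 d.
First-order decay: C = 3.97·exp(−0.46·0.783) = 3.97·0.6976 = 2.769 g/m³.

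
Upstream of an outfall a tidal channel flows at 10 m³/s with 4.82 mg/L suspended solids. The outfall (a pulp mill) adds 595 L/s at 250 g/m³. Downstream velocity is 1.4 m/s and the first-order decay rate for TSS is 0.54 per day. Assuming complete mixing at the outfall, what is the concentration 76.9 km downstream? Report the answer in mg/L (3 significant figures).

595 L/s = 0.595 m³/s.
After complete mixing, C₀ = (0.595·250 + 10·4.82) / 10.6 = 18.59 mg/L.
Travel time t = 7.69e+04 m / 1.4 m/s = 5.493e+04 s = 0.6357 d.
C = 18.59·exp(−0.54·0.6357) = 18.59·0.7094 = 13.19 mg/L.

13.2 mg/L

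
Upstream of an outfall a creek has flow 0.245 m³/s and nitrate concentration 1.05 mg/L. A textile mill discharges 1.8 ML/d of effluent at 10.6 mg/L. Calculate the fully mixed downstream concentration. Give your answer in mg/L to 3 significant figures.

1.8 ML/d = 0.02083 m³/s.
Conservation of mass across the mixing zone: C = (0.02083·10.6 + 0.245·1.05) / (0.02083 + 0.245) = 0.4781/0.2658 = 1.798 mg/L.

1.80 mg/L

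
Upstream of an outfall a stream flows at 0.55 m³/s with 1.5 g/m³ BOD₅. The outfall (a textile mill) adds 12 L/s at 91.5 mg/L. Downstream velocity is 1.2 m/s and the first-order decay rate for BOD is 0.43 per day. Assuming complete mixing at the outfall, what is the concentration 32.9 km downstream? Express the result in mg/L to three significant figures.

12 L/s = 0.012 m³/s.
After complete mixing, C₀ = (0.012·91.5 + 0.55·1.5) / 0.562 = 3.422 mg/L.
Travel time t = 3.29e+04 m / 1.2 m/s = 2.742e+04 s = 0.3173 d.
C = 3.422·exp(−0.43·0.3173) = 3.422·0.8725 = 2.985 mg/L.

2.99 mg/L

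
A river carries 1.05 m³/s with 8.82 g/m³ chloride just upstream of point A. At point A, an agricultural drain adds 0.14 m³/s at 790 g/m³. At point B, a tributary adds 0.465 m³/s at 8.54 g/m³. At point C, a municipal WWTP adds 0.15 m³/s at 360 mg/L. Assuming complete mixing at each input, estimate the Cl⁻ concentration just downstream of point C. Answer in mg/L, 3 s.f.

After input A: C = (1.05·8.82 + 0.14·790) / 1.19 = 100.7 mg/L.
After input B: C = (1.19·100.7 + 0.465·8.54) / 1.655 = 74.82 mg/L.
After input C: C = (1.655·74.82 + 0.15·360) / 1.805 = 98.52 mg/L.

98.5 mg/L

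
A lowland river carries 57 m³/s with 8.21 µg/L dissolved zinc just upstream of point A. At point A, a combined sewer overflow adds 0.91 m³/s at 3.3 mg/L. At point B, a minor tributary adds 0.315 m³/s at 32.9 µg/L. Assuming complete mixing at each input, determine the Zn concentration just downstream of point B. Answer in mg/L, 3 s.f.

0.0598 mg/L

8.21 µg/L = 0.00821 mg/L.
After input A: C = (57·0.00821 + 0.91·3.3) / 57.91 = 0.05994 mg/L.
32.9 µg/L = 0.0329 mg/L.
After input B: C = (57.91·0.05994 + 0.315·0.0329) / 58.22 = 0.05979 mg/L.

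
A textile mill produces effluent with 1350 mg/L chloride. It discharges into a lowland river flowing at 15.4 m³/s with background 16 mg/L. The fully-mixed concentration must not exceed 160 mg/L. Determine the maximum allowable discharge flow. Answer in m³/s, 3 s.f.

Mass balance at complete mixing: C_std·(Q_w + Q_r) = Q_w·C_e + Q_r·C_b.
Rearranging, Q_w = Q_r·(C_std − C_b)/(C_e − C_std) = 15.4·(160 − 16) / (1350 − 160) = 1.864 m³/s.

1.86 m³/s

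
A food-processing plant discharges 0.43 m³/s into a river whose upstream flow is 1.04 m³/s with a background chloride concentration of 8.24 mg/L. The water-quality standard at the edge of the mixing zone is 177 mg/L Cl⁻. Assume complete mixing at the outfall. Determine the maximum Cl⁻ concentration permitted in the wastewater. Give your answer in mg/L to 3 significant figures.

585 mg/L

Mass balance: 177·1.47 = 0.43·Cₑ + 1.04·8.24.
Cₑ = (260.2 − 8.57) / 0.43 = 585.2 mg/L.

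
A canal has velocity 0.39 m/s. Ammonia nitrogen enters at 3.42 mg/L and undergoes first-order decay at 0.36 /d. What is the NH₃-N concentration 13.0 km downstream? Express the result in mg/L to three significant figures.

2.98 mg/L

Travel time t = 13.0 km / 0.39 m/s = 1.3e+04/0.39 = 3.333e+04 s = 0.3858 d.
First-order decay: C = 3.42·exp(−0.36·0.3858) = 3.42·0.8703 = 2.977 mg/L.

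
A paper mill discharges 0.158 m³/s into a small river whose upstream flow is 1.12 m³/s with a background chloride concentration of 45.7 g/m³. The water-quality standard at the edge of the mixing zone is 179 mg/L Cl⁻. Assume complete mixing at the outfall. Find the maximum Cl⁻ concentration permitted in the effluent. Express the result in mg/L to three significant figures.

Mass balance: 179·1.278 = 0.158·Cₑ + 1.12·45.7.
Cₑ = (228.8 − 51.18) / 0.158 = 1124 mg/L.

1120 mg/L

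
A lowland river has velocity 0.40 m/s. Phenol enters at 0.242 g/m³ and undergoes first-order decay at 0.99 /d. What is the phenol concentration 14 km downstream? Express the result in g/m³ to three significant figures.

Travel time t = 14 km / 0.40 m/s = 1.4e+04/0.40 = 3.5e+04 s = 0.4051 d.
First-order decay: C = 0.242·exp(−0.99·0.4051) = 0.242·0.6696 = 0.162 g/m³.

0.162 g/m³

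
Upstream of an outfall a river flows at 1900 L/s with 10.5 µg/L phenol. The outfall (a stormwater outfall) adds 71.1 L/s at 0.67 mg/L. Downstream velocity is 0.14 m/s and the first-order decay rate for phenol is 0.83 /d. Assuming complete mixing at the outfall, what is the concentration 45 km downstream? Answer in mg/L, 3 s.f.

71.1 L/s = 0.0711 m³/s.
1900 L/s = 1.9 m³/s.
10.5 µg/L = 0.0105 mg/L.
After complete mixing, C₀ = (0.0711·0.67 + 1.9·0.0105) / 1.971 = 0.03429 mg/L.
Travel time t = 4.5e+04 m / 0.14 m/s = 3.214e+05 s = 3.72 d.
C = 0.03429·exp(−0.83·3.72) = 0.03429·0.0456 = 0.001564 mg/L.

0.00156 mg/L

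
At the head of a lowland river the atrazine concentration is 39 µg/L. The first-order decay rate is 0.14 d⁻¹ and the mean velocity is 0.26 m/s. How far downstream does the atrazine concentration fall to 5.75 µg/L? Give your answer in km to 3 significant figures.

From C = C₀·e^(−kt), t = ln(C₀/C)/k = ln(39/5.75)/0.14 = 1.914/0.14 = 13.67 d.
Distance = v·t = 0.26 m/s × 1.181e+06 s = 3.072e+05 m = 307.2 km.

307 km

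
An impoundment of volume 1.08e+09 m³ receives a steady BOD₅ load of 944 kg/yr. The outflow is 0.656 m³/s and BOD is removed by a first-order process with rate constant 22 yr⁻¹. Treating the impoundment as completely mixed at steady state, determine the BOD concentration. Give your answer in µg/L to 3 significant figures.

Outflow Q = 0.656 m³/s × 3.156e+07 s/yr = 2.07e+07 m³/yr.
Steady-state CSTR mass balance: W = Q·C + k·V·C, so C = W/(Q + kV).
Q + kV = 2.07e+07 + 22·1.08e+09 = 2.378e+10 m³/yr.
C = 944/2.378e+10 = 3.97e-08 kg/m³ = 3.97e-05 mg/L = 0.0397 µg/L.

0.0397 µg/L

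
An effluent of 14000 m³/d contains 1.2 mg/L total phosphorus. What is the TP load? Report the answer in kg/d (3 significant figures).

14000 m³/d = 0.162 m³/s.
Mass flux = Q·C = 0.162 m³/s × 1.2 g/m³ = 0.1944 g/s.
= 0.1944 g/s × 86.4 = 16.8 kg/d.

16.8 kg/d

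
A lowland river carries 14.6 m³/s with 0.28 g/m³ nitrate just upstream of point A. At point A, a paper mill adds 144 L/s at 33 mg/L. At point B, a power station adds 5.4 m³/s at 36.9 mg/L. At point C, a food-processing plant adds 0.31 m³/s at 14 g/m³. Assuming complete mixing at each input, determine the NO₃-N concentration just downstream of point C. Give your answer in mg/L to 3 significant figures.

144 L/s = 0.144 m³/s.
After input A: C = (14.6·0.28 + 0.144·33) / 14.74 = 0.5996 mg/L.
After input B: C = (14.74·0.5996 + 5.4·36.9) / 20.14 = 10.33 mg/L.
After input C: C = (20.14·10.33 + 0.31·14) / 20.45 = 10.39 mg/L.

10.4 mg/L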